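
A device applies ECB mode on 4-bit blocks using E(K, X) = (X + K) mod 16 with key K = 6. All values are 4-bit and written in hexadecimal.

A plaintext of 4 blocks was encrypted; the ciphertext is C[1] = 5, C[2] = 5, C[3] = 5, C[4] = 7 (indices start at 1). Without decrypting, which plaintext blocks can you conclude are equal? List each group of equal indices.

P[1] = P[2] = P[3]

ECB encrypts each block independently with the same key, so equal ciphertext blocks imply equal plaintext blocks.
C[1] = C[2] = C[3] = 5, so P[1] = P[2] = P[3].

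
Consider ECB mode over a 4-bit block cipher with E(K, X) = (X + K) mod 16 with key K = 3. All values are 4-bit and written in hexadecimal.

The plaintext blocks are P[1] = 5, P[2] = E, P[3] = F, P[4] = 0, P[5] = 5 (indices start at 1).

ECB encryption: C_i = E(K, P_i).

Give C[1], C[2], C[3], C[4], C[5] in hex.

C[1] = 8, C[2] = 1, C[3] = 2, C[4] = 3, C[5] = 8

C[1]: E(K, 5) = 8.
C[2]: E(K, E) = 1.
C[3]: E(K, F) = 2.
C[4]: E(K, 0) = 3.
C[5]: E(K, 5) = 8.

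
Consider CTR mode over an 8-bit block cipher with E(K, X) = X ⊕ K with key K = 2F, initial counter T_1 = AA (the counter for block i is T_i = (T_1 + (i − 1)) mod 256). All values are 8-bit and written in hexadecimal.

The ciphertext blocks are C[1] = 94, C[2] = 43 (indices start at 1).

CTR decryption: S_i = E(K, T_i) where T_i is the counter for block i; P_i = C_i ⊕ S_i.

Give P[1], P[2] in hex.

P[1] = 11, P[2] = C7

P[1]: T = AA, S = E(K, T) = 85; 94 ⊕ 85 = 11.
P[2]: T = AB, S = E(K, T) = 84; 43 ⊕ 84 = C7.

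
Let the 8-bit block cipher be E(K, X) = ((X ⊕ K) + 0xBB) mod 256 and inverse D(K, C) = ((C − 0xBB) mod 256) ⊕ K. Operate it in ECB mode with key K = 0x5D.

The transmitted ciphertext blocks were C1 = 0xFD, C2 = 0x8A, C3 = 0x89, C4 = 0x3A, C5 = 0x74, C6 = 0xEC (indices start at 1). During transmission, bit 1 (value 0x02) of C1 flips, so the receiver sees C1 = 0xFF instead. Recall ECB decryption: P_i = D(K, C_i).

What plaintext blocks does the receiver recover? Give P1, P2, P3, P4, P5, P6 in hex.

Only C1 changed, to 0xFF. In ECB, a change in C_i affects only P_i. Decrypting the received ciphertext:
P1: D(K, 0xFF) = 0x19.
P2: D(K, 0x8A) = 0x92.
P3: D(K, 0x89) = 0x93.
P4: D(K, 0x3A) = 0x22.
P5: D(K, 0x74) = 0xE4.
P6: D(K, 0xEC) = 0x6C.
Blocks that differ from the original plaintext: P1.

P1 = 0x19, P2 = 0x92, P3 = 0x93, P4 = 0x22, P5 = 0xE4, P6 = 0x6C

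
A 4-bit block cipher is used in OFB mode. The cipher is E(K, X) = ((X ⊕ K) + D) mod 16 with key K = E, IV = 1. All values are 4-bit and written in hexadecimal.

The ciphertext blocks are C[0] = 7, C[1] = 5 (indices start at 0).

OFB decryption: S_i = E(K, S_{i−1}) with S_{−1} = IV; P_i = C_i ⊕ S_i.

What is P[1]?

P[1] = A

P[0]: S = E(K, 1) = C; 7 ⊕ C = B.
P[1]: S = E(K, C) = F; 5 ⊕ F = A.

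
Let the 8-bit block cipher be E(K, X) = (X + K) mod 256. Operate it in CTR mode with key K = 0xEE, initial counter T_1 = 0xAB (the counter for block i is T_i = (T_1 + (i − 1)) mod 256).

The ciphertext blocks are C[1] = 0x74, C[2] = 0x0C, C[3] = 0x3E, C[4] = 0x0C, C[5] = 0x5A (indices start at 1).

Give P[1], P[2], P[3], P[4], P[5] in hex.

CTR decryption: S_i = E(K, T_i) where T_i is the counter for block i; P_i = C_i ⊕ S_i.
P[1]: T = 0xAB, S = E(K, T) = 0x99; 0x74 ⊕ 0x99 = 0xED.
P[2]: T = 0xAC, S = E(K, T) = 0x9A; 0x0C ⊕ 0x9A = 0x96.
P[3]: T = 0xAD, S = E(K, T) = 0x9B; 0x3E ⊕ 0x9B = 0xA5.
P[4]: T = 0xAE, S = E(K, T) = 0x9C; 0x0C ⊕ 0x9C = 0x90.
P[5]: T = 0xAF, S = E(K, T) = 0x9D; 0x5A ⊕ 0x9D = 0xC7.

P[1] = 0xED, P[2] = 0x96, P[3] = 0xA5, P[4] = 0x90, P[5] = 0xC7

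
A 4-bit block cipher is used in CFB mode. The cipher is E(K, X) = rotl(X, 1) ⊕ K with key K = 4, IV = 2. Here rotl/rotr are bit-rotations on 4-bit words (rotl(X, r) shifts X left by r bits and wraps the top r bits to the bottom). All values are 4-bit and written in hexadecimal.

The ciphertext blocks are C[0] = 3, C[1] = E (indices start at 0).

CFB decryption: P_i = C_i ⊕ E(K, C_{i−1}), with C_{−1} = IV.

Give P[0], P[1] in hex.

P[0] = 3, P[1] = C

P[0]: E(K, 2) = 0; 3 ⊕ 0 = 3.
P[1]: E(K, 3) = 2; E ⊕ 2 = C.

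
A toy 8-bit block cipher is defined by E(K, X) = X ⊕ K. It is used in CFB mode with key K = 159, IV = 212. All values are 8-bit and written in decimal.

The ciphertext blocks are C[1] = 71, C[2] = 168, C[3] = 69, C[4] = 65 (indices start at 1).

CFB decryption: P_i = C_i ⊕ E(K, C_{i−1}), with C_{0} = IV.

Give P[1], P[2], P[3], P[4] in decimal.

P[1] = 12, P[2] = 112, P[3] = 114, P[4] = 155

P[1]: E(K, 212) = 75; 71 ⊕ 75 = 12.
P[2]: E(K, 71) = 216; 168 ⊕ 216 = 112.
P[3]: E(K, 168) = 55; 69 ⊕ 55 = 114.
P[4]: E(K, 69) = 218; 65 ⊕ 218 = 155.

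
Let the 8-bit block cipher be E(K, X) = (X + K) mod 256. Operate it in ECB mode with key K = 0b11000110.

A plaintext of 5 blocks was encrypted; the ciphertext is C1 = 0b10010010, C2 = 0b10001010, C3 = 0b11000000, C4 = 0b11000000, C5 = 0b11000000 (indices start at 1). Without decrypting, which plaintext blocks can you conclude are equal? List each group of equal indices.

ECB encrypts each block independently with the same key, so equal ciphertext blocks imply equal plaintext blocks.
C3 = C4 = C5 = 0b11000000, so P3 = P4 = P5.

P3 = P4 = P5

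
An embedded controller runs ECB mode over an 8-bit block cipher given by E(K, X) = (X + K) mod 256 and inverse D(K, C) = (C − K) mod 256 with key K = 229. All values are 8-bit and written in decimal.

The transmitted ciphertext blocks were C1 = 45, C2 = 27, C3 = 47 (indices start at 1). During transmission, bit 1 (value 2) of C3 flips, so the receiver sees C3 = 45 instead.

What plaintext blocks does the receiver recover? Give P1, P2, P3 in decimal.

ECB decryption: P_i = D(K, C_i).
Only C3 changed, to 45. In ECB, a change in C_i affects only P_i. Decrypting the received ciphertext:
P1: D(K, 45) = 72.
P2: D(K, 27) = 54.
P3: D(K, 45) = 72.
Blocks that differ from the original plaintext: P3.

P1 = 72, P2 = 54, P3 = 72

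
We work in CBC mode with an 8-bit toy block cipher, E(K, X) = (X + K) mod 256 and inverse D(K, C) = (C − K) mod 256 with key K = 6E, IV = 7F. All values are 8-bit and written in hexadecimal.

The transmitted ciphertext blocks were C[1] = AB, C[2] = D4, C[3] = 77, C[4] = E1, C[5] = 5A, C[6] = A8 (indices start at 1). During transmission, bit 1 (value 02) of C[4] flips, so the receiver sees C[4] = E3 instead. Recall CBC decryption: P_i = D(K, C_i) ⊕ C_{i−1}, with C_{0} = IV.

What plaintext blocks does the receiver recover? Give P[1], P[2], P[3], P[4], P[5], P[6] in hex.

P[1] = 42, P[2] = CD, P[3] = DD, P[4] = 02, P[5] = 0F, P[6] = 60

Only C[4] changed, to E3. In CBC, a change in C_i garbles P_i and flips the same bit in P_{i+1}. Decrypting the received ciphertext:
P[1]: D(K, AB) = 3D; 3D ⊕ 7F = 42.
P[2]: D(K, D4) = 66; 66 ⊕ AB = CD.
P[3]: D(K, 77) = 09; 09 ⊕ D4 = DD.
P[4]: D(K, E3) = 75; 75 ⊕ 77 = 02.
P[5]: D(K, 5A) = EC; EC ⊕ E3 = 0F.
P[6]: D(K, A8) = 3A; 3A ⊕ 5A = 60.
Blocks that differ from the original plaintext: P[4], P[5].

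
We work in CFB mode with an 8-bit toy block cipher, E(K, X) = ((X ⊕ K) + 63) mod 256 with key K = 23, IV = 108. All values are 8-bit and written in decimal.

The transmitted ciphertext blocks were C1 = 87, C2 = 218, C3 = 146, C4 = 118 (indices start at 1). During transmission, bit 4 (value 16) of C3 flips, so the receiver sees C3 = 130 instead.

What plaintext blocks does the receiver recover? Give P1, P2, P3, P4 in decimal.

CFB decryption: P_i = C_i ⊕ E(K, C_{i−1}), with C_{0} = IV.
Only C3 changed, to 130. In CFB, a change in C_i flips the same bit in P_i and garbles P_{i+1}. Decrypting the received ciphertext:
P1: E(K, 108) = 186; 87 ⊕ 186 = 237.
P2: E(K, 87) = 127; 218 ⊕ 127 = 165.
P3: E(K, 218) = 12; 130 ⊕ 12 = 142.
P4: E(K, 130) = 212; 118 ⊕ 212 = 162.
Blocks that differ from the original plaintext: P3, P4.

P1 = 237, P2 = 165, P3 = 142, P4 = 162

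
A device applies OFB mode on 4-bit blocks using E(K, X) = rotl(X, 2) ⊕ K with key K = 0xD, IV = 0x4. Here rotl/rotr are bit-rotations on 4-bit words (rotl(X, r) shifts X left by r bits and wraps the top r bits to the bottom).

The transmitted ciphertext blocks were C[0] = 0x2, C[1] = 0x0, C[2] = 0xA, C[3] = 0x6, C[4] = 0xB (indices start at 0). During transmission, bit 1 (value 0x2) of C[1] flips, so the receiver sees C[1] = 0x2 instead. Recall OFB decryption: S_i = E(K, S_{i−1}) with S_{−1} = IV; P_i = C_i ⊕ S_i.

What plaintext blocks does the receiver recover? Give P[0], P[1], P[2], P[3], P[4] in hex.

Only C[1] changed, to 0x2. In OFB, a change in C_i flips the same bit in P_i only; the keystream is unaffected. Decrypting the received ciphertext:
P[0]: S = E(K, 0x4) = 0xC; 0x2 ⊕ 0xC = 0xE.
P[1]: S = E(K, 0xC) = 0xE; 0x2 ⊕ 0xE = 0xC.
P[2]: S = E(K, 0xE) = 0x6; 0xA ⊕ 0x6 = 0xC.
P[3]: S = E(K, 0x6) = 0x4; 0x6 ⊕ 0x4 = 0x2.
P[4]: S = E(K, 0x4) = 0xC; 0xB ⊕ 0xC = 0x7.
Blocks that differ from the original plaintext: P[1].

P[0] = 0xE, P[1] = 0xC, P[2] = 0xC, P[3] = 0x2, P[4] = 0x7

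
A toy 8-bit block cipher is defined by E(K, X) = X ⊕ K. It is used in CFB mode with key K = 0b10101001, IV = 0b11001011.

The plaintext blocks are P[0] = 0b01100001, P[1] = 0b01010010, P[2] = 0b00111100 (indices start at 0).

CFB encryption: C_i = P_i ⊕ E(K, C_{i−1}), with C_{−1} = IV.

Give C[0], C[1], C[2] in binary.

C[0] = 0b00000011, C[1] = 0b11111000, C[2] = 0b01101101

C[0]: E(K, 0b11001011) = 0b01100010; 0b01100001 ⊕ 0b01100010 = 0b00000011.
C[1]: E(K, 0b00000011) = 0b10101010; 0b01010010 ⊕ 0b10101010 = 0b11111000.
C[2]: E(K, 0b11111000) = 0b01010001; 0b00111100 ⊕ 0b01010001 = 0b01101101.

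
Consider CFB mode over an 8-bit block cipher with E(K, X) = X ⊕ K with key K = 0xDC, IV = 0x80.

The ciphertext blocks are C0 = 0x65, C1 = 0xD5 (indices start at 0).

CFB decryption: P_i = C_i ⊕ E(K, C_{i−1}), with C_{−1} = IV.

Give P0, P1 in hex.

P0 = 0x39, P1 = 0x6C

P0: E(K, 0x80) = 0x5C; 0x65 ⊕ 0x5C = 0x39.
P1: E(K, 0x65) = 0xB9; 0xD5 ⊕ 0xB9 = 0x6C.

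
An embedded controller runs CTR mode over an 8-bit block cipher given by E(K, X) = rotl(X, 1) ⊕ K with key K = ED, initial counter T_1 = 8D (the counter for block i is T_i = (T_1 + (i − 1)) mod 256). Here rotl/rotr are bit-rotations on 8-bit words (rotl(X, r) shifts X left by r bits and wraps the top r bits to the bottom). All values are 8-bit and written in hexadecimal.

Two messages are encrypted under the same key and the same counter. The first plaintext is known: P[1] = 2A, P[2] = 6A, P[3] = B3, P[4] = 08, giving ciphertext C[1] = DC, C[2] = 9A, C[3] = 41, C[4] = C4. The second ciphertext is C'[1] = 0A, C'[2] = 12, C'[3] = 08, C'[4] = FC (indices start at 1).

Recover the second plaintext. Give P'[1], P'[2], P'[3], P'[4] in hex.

In CTR with a reused counter, both messages share the same keystream S_i, so C_i ⊕ C'_i = P_i ⊕ P'_i and thus P'_i = P_i ⊕ C_i ⊕ C'_i.
P'[1]: 2A ⊕ DC ⊕ 0A = FC.
P'[2]: 6A ⊕ 9A ⊕ 12 = E2.
P'[3]: B3 ⊕ 41 ⊕ 08 = FA.
P'[4]: 08 ⊕ C4 ⊕ FC = 30.

P'[1] = FC, P'[2] = E2, P'[3] = FA, P'[4] = 30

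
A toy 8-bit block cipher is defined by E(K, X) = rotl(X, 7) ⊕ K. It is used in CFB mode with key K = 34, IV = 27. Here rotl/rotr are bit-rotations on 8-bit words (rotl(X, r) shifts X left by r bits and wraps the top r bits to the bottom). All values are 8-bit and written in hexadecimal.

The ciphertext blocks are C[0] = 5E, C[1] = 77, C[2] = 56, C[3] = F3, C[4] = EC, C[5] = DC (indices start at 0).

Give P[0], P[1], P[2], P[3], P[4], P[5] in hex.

CFB decryption: P_i = C_i ⊕ E(K, C_{i−1}), with C_{−1} = IV.
P[0]: E(K, 27) = A7; 5E ⊕ A7 = F9.
P[1]: E(K, 5E) = 1B; 77 ⊕ 1B = 6C.
P[2]: E(K, 77) = 8F; 56 ⊕ 8F = D9.
P[3]: E(K, 56) = 1F; F3 ⊕ 1F = EC.
P[4]: E(K, F3) = CD; EC ⊕ CD = 21.
P[5]: E(K, EC) = 42; DC ⊕ 42 = 9E.

P[0] = F9, P[1] = 6C, P[2] = D9, P[3] = EC, P[4] = 21, P[5] = 9E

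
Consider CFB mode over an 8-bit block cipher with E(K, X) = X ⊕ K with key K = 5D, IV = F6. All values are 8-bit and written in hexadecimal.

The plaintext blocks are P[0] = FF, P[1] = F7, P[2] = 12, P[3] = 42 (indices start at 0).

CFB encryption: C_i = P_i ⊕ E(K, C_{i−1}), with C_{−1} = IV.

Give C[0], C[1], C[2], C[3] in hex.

C[0] = 54, C[1] = FE, C[2] = B1, C[3] = AE

C[0]: E(K, F6) = AB; FF ⊕ AB = 54.
C[1]: E(K, 54) = 09; F7 ⊕ 09 = FE.
C[2]: E(K, FE) = A3; 12 ⊕ A3 = B1.
C[3]: E(K, B1) = EC; 42 ⊕ EC = AE.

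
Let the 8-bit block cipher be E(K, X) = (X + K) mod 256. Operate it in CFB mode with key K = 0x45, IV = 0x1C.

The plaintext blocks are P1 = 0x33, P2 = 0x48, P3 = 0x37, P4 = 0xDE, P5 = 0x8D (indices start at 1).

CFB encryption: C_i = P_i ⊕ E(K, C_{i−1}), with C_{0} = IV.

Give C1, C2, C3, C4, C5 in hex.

C1: E(K, 0x1C) = 0x61; 0x33 ⊕ 0x61 = 0x52.
C2: E(K, 0x52) = 0x97; 0x48 ⊕ 0x97 = 0xDF.
C3: E(K, 0xDF) = 0x24; 0x37 ⊕ 0x24 = 0x13.
C4: E(K, 0x13) = 0x58; 0xDE ⊕ 0x58 = 0x86.
C5: E(K, 0x86) = 0xCB; 0x8D ⊕ 0xCB = 0x46.

C1 = 0x52, C2 = 0xDF, C3 = 0x13, C4 = 0x86, C5 = 0x46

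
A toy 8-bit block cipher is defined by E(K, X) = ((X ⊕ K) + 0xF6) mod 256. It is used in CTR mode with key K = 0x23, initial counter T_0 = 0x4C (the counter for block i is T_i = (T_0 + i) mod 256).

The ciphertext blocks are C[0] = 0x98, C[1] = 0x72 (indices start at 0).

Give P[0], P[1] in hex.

CTR decryption: S_i = E(K, T_i) where T_i is the counter for block i; P_i = C_i ⊕ S_i.
P[0]: T = 0x4C, S = E(K, T) = 0x65; 0x98 ⊕ 0x65 = 0xFD.
P[1]: T = 0x4D, S = E(K, T) = 0x64; 0x72 ⊕ 0x64 = 0x16.

P[0] = 0xFD, P[1] = 0x16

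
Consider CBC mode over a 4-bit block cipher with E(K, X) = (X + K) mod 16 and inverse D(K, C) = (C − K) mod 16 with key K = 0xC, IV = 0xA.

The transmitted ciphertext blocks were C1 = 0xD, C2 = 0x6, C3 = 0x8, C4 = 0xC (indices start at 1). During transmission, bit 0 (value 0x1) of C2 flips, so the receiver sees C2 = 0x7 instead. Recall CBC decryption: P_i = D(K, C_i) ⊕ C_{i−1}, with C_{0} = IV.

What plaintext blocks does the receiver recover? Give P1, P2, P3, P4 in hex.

Only C2 changed, to 0x7. In CBC, a change in C_i garbles P_i and flips the same bit in P_{i+1}. Decrypting the received ciphertext:
P1: D(K, 0xD) = 0x1; 0x1 ⊕ 0xA = 0xB.
P2: D(K, 0x7) = 0xB; 0xB ⊕ 0xD = 0x6.
P3: D(K, 0x8) = 0xC; 0xC ⊕ 0x7 = 0xB.
P4: D(K, 0xC) = 0x0; 0x0 ⊕ 0x8 = 0x8.
Blocks that differ from the original plaintext: P2, P3.

P1 = 0xB, P2 = 0x6, P3 = 0xB, P4 = 0x8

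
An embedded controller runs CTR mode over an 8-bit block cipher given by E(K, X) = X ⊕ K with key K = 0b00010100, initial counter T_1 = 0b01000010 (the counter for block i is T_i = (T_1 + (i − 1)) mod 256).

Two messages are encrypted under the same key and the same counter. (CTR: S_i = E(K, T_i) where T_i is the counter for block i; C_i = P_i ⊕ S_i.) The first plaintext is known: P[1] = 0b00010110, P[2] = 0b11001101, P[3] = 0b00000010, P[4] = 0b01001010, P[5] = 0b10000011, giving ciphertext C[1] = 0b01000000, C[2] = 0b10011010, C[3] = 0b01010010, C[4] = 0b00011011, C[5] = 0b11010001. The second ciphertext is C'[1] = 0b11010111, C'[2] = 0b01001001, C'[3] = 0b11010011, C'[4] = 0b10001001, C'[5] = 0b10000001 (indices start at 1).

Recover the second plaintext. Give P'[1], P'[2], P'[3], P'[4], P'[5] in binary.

P'[1] = 0b10000001, P'[2] = 0b00011110, P'[3] = 0b10000011, P'[4] = 0b11011000, P'[5] = 0b11010011

In CTR with a reused counter, both messages share the same keystream S_i, so C_i ⊕ C'_i = P_i ⊕ P'_i and thus P'_i = P_i ⊕ C_i ⊕ C'_i.
P'[1]: 0b00010110 ⊕ 0b01000000 ⊕ 0b11010111 = 0b10000001.
P'[2]: 0b11001101 ⊕ 0b10011010 ⊕ 0b01001001 = 0b00011110.
P'[3]: 0b00000010 ⊕ 0b01010010 ⊕ 0b11010011 = 0b10000011.
P'[4]: 0b01001010 ⊕ 0b00011011 ⊕ 0b10001001 = 0b11011000.
P'[5]: 0b10000011 ⊕ 0b11010001 ⊕ 0b10000001 = 0b11010011.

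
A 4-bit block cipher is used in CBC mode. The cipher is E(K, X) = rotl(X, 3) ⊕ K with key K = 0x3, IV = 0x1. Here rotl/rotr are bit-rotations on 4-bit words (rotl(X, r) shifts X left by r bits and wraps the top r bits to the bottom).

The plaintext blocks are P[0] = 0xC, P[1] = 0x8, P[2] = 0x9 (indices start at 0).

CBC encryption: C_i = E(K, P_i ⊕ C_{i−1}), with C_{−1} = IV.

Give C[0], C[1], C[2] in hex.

C[0]: P[0] ⊕ 0x1 = 0xD; E(K, 0xD) = 0xD.
C[1]: P[1] ⊕ 0xD = 0x5; E(K, 0x5) = 0x9.
C[2]: P[2] ⊕ 0x9 = 0x0; E(K, 0x0) = 0x3.

C[0] = 0xD, C[1] = 0x9, C[2] = 0x3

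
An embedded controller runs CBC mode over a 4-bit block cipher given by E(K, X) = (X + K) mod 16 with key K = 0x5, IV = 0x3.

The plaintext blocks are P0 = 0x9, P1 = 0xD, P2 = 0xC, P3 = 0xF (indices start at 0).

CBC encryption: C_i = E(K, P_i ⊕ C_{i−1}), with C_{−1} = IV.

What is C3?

C0: P0 ⊕ 0x3 = 0xA; E(K, 0xA) = 0xF.
C1: P1 ⊕ 0xF = 0x2; E(K, 0x2) = 0x7.
C2: P2 ⊕ 0x7 = 0xB; E(K, 0xB) = 0x0.
C3: P3 ⊕ 0x0 = 0xF; E(K, 0xF) = 0x4.

C3 = 0x4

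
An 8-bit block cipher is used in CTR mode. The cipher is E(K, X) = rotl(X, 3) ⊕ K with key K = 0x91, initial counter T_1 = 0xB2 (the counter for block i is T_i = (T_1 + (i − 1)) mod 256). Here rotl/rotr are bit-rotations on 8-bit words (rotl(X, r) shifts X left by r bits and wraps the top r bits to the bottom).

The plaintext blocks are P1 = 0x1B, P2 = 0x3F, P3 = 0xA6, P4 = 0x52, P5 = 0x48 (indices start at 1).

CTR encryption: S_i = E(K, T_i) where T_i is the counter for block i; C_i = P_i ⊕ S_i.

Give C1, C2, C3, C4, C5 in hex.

C1 = 0x1F, C2 = 0x33, C3 = 0x92, C4 = 0x6E, C5 = 0x6C

C1: T = 0xB2, S = E(K, T) = 0x04; 0x1B ⊕ 0x04 = 0x1F.
C2: T = 0xB3, S = E(K, T) = 0x0C; 0x3F ⊕ 0x0C = 0x33.
C3: T = 0xB4, S = E(K, T) = 0x34; 0xA6 ⊕ 0x34 = 0x92.
C4: T = 0xB5, S = E(K, T) = 0x3C; 0x52 ⊕ 0x3C = 0x6E.
C5: T = 0xB6, S = E(K, T) = 0x24; 0x48 ⊕ 0x24 = 0x6C.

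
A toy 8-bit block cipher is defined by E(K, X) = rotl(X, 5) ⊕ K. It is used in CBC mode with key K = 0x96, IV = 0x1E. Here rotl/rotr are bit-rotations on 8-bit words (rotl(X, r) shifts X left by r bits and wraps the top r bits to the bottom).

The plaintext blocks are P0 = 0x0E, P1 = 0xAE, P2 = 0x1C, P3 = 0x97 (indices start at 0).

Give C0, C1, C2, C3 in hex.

C0 = 0x94, C1 = 0xD1, C2 = 0x2F, C3 = 0x81

CBC encryption: C_i = E(K, P_i ⊕ C_{i−1}), with C_{−1} = IV.
C0: P0 ⊕ 0x1E = 0x10; E(K, 0x10) = 0x94.
C1: P1 ⊕ 0x94 = 0x3A; E(K, 0x3A) = 0xD1.
C2: P2 ⊕ 0xD1 = 0xCD; E(K, 0xCD) = 0x2F.
C3: P3 ⊕ 0x2F = 0xB8; E(K, 0xB8) = 0x81.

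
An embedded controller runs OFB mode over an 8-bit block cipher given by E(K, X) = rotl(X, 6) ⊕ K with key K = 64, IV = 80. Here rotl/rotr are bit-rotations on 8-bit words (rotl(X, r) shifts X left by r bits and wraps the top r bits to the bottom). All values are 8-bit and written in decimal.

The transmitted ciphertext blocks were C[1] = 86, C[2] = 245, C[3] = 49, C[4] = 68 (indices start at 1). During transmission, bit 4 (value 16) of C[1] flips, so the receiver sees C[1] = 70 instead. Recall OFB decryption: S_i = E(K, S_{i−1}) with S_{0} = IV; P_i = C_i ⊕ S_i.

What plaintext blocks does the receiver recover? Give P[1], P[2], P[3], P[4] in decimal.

P[1] = 18, P[2] = 160, P[3] = 36, P[4] = 65

Only C[1] changed, to 70. In OFB, a change in C_i flips the same bit in P_i only; the keystream is unaffected. Decrypting the received ciphertext:
P[1]: S = E(K, 80) = 84; 70 ⊕ 84 = 18.
P[2]: S = E(K, 84) = 85; 245 ⊕ 85 = 160.
P[3]: S = E(K, 85) = 21; 49 ⊕ 21 = 36.
P[4]: S = E(K, 21) = 5; 68 ⊕ 5 = 65.
Blocks that differ from the original plaintext: P[1].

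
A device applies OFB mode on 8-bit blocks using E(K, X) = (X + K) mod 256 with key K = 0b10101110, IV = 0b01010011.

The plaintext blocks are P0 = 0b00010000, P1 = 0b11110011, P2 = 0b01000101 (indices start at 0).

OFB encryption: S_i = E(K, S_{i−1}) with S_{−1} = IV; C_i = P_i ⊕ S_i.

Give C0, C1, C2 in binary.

C0: S = E(K, 0b01010011) = 0b00000001; 0b00010000 ⊕ 0b00000001 = 0b00010001.
C1: S = E(K, 0b00000001) = 0b10101111; 0b11110011 ⊕ 0b10101111 = 0b01011100.
C2: S = E(K, 0b10101111) = 0b01011101; 0b01000101 ⊕ 0b01011101 = 0b00011000.

C0 = 0b00010001, C1 = 0b01011100, C2 = 0b00011000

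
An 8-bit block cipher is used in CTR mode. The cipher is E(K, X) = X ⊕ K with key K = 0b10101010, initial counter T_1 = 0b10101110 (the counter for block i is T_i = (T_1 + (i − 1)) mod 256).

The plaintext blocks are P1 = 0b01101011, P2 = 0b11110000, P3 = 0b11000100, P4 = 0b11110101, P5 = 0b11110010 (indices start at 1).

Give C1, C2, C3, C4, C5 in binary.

CTR encryption: S_i = E(K, T_i) where T_i is the counter for block i; C_i = P_i ⊕ S_i.
C1: T = 0b10101110, S = E(K, T) = 0b00000100; 0b01101011 ⊕ 0b00000100 = 0b01101111.
C2: T = 0b10101111, S = E(K, T) = 0b00000101; 0b11110000 ⊕ 0b00000101 = 0b11110101.
C3: T = 0b10110000, S = E(K, T) = 0b00011010; 0b11000100 ⊕ 0b00011010 = 0b11011110.
C4: T = 0b10110001, S = E(K, T) = 0b00011011; 0b11110101 ⊕ 0b00011011 = 0b11101110.
C5: T = 0b10110010, S = E(K, T) = 0b00011000; 0b11110010 ⊕ 0b00011000 = 0b11101010.

C1 = 0b01101111, C2 = 0b11110101, C3 = 0b11011110, C4 = 0b11101110, C5 = 0b11101010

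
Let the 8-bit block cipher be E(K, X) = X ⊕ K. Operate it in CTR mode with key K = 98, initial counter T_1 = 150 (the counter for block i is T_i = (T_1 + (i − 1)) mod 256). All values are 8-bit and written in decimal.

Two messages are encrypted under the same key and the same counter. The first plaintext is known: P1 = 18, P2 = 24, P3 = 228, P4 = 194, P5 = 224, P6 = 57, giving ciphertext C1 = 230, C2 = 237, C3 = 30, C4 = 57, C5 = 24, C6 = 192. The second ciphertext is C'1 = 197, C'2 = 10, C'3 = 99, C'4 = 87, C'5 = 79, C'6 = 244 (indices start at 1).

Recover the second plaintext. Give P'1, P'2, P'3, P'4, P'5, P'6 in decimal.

In CTR with a reused counter, both messages share the same keystream S_i, so C_i ⊕ C'_i = P_i ⊕ P'_i and thus P'_i = P_i ⊕ C_i ⊕ C'_i.
P'1: 18 ⊕ 230 ⊕ 197 = 49.
P'2: 24 ⊕ 237 ⊕ 10 = 255.
P'3: 228 ⊕ 30 ⊕ 99 = 153.
P'4: 194 ⊕ 57 ⊕ 87 = 172.
P'5: 224 ⊕ 24 ⊕ 79 = 183.
P'6: 57 ⊕ 192 ⊕ 244 = 13.

P'1 = 49, P'2 = 255, P'3 = 153, P'4 = 172, P'5 = 183, P'6 = 13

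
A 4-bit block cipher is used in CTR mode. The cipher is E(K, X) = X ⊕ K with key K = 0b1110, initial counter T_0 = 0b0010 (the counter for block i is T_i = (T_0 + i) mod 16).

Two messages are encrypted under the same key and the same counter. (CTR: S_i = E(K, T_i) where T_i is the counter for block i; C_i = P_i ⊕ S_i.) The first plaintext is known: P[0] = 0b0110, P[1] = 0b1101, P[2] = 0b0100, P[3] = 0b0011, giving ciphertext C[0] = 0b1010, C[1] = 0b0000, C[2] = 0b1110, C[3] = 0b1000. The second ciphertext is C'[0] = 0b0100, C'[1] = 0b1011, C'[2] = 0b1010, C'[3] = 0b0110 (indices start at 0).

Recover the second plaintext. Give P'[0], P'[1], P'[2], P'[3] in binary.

P'[0] = 0b1000, P'[1] = 0b0110, P'[2] = 0b0000, P'[3] = 0b1101

In CTR with a reused counter, both messages share the same keystream S_i, so C_i ⊕ C'_i = P_i ⊕ P'_i and thus P'_i = P_i ⊕ C_i ⊕ C'_i.
P'[0]: 0b0110 ⊕ 0b1010 ⊕ 0b0100 = 0b1000.
P'[1]: 0b1101 ⊕ 0b0000 ⊕ 0b1011 = 0b0110.
P'[2]: 0b0100 ⊕ 0b1110 ⊕ 0b1010 = 0b0000.
P'[3]: 0b0011 ⊕ 0b1000 ⊕ 0b0110 = 0b1101.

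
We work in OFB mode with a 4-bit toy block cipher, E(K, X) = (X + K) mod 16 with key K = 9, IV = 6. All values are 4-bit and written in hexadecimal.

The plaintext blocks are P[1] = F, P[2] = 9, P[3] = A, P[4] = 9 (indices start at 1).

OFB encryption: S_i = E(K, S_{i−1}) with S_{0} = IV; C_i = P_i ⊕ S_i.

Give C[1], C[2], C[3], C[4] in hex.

C[1]: S = E(K, 6) = F; F ⊕ F = 0.
C[2]: S = E(K, F) = 8; 9 ⊕ 8 = 1.
C[3]: S = E(K, 8) = 1; A ⊕ 1 = B.
C[4]: S = E(K, 1) = A; 9 ⊕ A = 3.

C[1] = 0, C[2] = 1, C[3] = B, C[4] = 3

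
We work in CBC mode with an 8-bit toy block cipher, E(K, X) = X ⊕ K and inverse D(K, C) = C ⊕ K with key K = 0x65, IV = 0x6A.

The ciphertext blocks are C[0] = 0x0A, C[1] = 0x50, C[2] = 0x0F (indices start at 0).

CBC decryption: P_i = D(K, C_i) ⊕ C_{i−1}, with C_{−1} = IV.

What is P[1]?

P[1] = 0x3F

P[1]: D(K, 0x50) = 0x35; 0x35 ⊕ 0x0A = 0x3F.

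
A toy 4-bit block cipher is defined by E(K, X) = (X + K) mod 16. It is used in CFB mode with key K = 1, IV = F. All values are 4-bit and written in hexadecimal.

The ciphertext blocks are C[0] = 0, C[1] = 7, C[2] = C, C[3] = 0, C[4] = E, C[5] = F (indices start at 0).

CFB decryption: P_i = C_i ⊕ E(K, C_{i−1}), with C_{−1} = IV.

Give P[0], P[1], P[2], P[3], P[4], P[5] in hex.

P[0]: E(K, F) = 0; 0 ⊕ 0 = 0.
P[1]: E(K, 0) = 1; 7 ⊕ 1 = 6.
P[2]: E(K, 7) = 8; C ⊕ 8 = 4.
P[3]: E(K, C) = D; 0 ⊕ D = D.
P[4]: E(K, 0) = 1; E ⊕ 1 = F.
P[5]: E(K, E) = F; F ⊕ F = 0.

P[0] = 0, P[1] = 6, P[2] = 4, P[3] = D, P[4] = F, P[5] = 0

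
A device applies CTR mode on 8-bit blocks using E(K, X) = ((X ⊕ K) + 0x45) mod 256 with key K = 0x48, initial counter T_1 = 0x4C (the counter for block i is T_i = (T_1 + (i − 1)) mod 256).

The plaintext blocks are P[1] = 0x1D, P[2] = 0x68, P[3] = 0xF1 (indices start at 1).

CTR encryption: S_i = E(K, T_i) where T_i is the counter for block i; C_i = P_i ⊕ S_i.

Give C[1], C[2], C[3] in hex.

C[1] = 0x54, C[2] = 0x22, C[3] = 0xBA

C[1]: T = 0x4C, S = E(K, T) = 0x49; 0x1D ⊕ 0x49 = 0x54.
C[2]: T = 0x4D, S = E(K, T) = 0x4A; 0x68 ⊕ 0x4A = 0x22.
C[3]: T = 0x4E, S = E(K, T) = 0x4B; 0xF1 ⊕ 0x4B = 0xBA.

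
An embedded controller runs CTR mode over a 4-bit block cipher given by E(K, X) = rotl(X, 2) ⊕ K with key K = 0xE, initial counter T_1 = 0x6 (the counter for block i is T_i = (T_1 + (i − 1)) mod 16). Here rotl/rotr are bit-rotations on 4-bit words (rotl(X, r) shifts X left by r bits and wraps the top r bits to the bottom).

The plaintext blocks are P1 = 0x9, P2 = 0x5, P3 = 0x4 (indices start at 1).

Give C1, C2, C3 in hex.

C1 = 0xE, C2 = 0x6, C3 = 0x8

CTR encryption: S_i = E(K, T_i) where T_i is the counter for block i; C_i = P_i ⊕ S_i.
C1: T = 0x6, S = E(K, T) = 0x7; 0x9 ⊕ 0x7 = 0xE.
C2: T = 0x7, S = E(K, T) = 0x3; 0x5 ⊕ 0x3 = 0x6.
C3: T = 0x8, S = E(K, T) = 0xC; 0x4 ⊕ 0xC = 0x8.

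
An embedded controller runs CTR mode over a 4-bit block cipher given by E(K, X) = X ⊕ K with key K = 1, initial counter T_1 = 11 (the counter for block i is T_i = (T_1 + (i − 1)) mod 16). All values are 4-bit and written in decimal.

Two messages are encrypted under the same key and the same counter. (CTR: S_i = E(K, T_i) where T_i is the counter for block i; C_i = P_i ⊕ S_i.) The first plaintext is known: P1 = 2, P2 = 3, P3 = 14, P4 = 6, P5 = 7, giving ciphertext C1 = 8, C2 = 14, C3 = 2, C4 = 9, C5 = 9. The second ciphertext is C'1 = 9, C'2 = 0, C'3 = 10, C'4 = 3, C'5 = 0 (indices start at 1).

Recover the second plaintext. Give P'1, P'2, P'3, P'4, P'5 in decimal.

In CTR with a reused counter, both messages share the same keystream S_i, so C_i ⊕ C'_i = P_i ⊕ P'_i and thus P'_i = P_i ⊕ C_i ⊕ C'_i.
P'1: 2 ⊕ 8 ⊕ 9 = 3.
P'2: 3 ⊕ 14 ⊕ 0 = 13.
P'3: 14 ⊕ 2 ⊕ 10 = 6.
P'4: 6 ⊕ 9 ⊕ 3 = 12.
P'5: 7 ⊕ 9 ⊕ 0 = 14.

P'1 = 3, P'2 = 13, P'3 = 6, P'4 = 12, P'5 = 14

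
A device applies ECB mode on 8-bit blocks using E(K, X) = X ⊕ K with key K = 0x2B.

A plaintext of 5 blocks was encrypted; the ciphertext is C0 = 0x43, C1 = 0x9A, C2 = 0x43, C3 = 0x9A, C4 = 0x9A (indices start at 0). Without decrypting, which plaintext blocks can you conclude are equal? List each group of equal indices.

ECB encrypts each block independently with the same key, so equal ciphertext blocks imply equal plaintext blocks.
C0 = C2 = 0x43, so P0 = P2.
C1 = C3 = C4 = 0x9A, so P1 = P3 = P4.

P0 = P2; P1 = P3 = P4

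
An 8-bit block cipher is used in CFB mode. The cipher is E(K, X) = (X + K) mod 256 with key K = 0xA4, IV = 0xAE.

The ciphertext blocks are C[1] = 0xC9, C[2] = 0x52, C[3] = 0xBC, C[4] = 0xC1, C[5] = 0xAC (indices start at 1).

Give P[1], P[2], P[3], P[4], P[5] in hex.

CFB decryption: P_i = C_i ⊕ E(K, C_{i−1}), with C_{0} = IV.
P[1]: E(K, 0xAE) = 0x52; 0xC9 ⊕ 0x52 = 0x9B.
P[2]: E(K, 0xC9) = 0x6D; 0x52 ⊕ 0x6D = 0x3F.
P[3]: E(K, 0x52) = 0xF6; 0xBC ⊕ 0xF6 = 0x4A.
P[4]: E(K, 0xBC) = 0x60; 0xC1 ⊕ 0x60 = 0xA1.
P[5]: E(K, 0xC1) = 0x65; 0xAC ⊕ 0x65 = 0xC9.

P[1] = 0x9B, P[2] = 0x3F, P[3] = 0x4A, P[4] = 0xA1, P[5] = 0xC9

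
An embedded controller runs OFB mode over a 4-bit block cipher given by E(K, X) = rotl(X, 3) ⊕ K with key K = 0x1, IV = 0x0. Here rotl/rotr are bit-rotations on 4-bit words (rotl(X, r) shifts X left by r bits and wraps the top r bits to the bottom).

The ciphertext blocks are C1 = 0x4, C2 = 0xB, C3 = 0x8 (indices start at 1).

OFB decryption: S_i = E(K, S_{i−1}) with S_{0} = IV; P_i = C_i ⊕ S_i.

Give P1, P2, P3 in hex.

P1 = 0x5, P2 = 0x2, P3 = 0x5

P1: S = E(K, 0x0) = 0x1; 0x4 ⊕ 0x1 = 0x5.
P2: S = E(K, 0x1) = 0x9; 0xB ⊕ 0x9 = 0x2.
P3: S = E(K, 0x9) = 0xD; 0x8 ⊕ 0xD = 0x5.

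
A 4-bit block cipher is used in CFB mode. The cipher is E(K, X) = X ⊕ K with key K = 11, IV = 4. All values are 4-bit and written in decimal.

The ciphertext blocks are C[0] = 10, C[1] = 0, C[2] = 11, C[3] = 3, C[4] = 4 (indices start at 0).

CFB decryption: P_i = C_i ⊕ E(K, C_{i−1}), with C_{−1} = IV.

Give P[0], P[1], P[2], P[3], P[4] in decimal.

P[0] = 5, P[1] = 1, P[2] = 0, P[3] = 3, P[4] = 12

P[0]: E(K, 4) = 15; 10 ⊕ 15 = 5.
P[1]: E(K, 10) = 1; 0 ⊕ 1 = 1.
P[2]: E(K, 0) = 11; 11 ⊕ 11 = 0.
P[3]: E(K, 11) = 0; 3 ⊕ 0 = 3.
P[4]: E(K, 3) = 8; 4 ⊕ 8 = 12.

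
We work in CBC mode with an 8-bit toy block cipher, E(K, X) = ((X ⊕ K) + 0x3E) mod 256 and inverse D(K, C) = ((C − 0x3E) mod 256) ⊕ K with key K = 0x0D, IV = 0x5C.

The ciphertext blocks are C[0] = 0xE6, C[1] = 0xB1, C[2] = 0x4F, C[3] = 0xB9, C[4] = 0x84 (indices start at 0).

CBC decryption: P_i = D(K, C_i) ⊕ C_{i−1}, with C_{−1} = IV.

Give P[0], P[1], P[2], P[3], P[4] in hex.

P[0] = 0xF9, P[1] = 0x98, P[2] = 0xAD, P[3] = 0x39, P[4] = 0xF2

P[0]: D(K, 0xE6) = 0xA5; 0xA5 ⊕ 0x5C = 0xF9.
P[1]: D(K, 0xB1) = 0x7E; 0x7E ⊕ 0xE6 = 0x98.
P[2]: D(K, 0x4F) = 0x1C; 0x1C ⊕ 0xB1 = 0xAD.
P[3]: D(K, 0xB9) = 0x76; 0x76 ⊕ 0x4F = 0x39.
P[4]: D(K, 0x84) = 0x4B; 0x4B ⊕ 0xB9 = 0xF2.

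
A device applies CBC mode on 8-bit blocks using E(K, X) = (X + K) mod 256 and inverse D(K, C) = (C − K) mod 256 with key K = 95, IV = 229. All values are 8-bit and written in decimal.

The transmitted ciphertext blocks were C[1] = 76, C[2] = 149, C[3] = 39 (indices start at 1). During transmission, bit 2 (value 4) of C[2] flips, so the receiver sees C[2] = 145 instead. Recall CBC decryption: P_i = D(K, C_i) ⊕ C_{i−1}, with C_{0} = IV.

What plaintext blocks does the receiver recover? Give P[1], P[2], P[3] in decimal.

P[1] = 8, P[2] = 126, P[3] = 89

Only C[2] changed, to 145. In CBC, a change in C_i garbles P_i and flips the same bit in P_{i+1}. Decrypting the received ciphertext:
P[1]: D(K, 76) = 237; 237 ⊕ 229 = 8.
P[2]: D(K, 145) = 50; 50 ⊕ 76 = 126.
P[3]: D(K, 39) = 200; 200 ⊕ 145 = 89.
Blocks that differ from the original plaintext: P[2], P[3].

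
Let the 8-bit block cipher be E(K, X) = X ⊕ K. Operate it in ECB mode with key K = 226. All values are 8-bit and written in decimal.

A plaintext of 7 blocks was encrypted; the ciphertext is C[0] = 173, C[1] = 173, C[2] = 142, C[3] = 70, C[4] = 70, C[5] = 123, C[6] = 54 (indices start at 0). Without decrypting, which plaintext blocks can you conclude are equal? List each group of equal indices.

P[0] = P[1]; P[3] = P[4]

ECB encrypts each block independently with the same key, so equal ciphertext blocks imply equal plaintext blocks.
C[0] = C[1] = 173, so P[0] = P[1].
C[3] = C[4] = 70, so P[3] = P[4].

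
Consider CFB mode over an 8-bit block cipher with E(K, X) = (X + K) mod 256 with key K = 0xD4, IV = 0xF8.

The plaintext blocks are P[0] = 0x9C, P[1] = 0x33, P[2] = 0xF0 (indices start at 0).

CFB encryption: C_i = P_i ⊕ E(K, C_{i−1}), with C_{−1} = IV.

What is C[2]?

C[0]: E(K, 0xF8) = 0xCC; 0x9C ⊕ 0xCC = 0x50.
C[1]: E(K, 0x50) = 0x24; 0x33 ⊕ 0x24 = 0x17.
C[2]: E(K, 0x17) = 0xEB; 0xF0 ⊕ 0xEB = 0x1B.

C[2] = 0x1B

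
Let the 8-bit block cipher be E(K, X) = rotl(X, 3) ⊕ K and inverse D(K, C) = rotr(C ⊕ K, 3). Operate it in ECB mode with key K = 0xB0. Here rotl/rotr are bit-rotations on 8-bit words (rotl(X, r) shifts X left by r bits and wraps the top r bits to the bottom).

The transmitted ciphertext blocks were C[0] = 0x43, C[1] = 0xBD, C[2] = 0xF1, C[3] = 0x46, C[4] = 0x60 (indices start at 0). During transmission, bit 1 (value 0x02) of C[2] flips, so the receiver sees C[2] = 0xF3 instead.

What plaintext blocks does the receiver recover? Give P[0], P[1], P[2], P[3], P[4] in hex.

P[0] = 0x7E, P[1] = 0xA1, P[2] = 0x68, P[3] = 0xDE, P[4] = 0x1A

ECB decryption: P_i = D(K, C_i).
Only C[2] changed, to 0xF3. In ECB, a change in C_i affects only P_i. Decrypting the received ciphertext:
P[0]: D(K, 0x43) = 0x7E.
P[1]: D(K, 0xBD) = 0xA1.
P[2]: D(K, 0xF3) = 0x68.
P[3]: D(K, 0x46) = 0xDE.
P[4]: D(K, 0x60) = 0x1A.
Blocks that differ from the original plaintext: P[2].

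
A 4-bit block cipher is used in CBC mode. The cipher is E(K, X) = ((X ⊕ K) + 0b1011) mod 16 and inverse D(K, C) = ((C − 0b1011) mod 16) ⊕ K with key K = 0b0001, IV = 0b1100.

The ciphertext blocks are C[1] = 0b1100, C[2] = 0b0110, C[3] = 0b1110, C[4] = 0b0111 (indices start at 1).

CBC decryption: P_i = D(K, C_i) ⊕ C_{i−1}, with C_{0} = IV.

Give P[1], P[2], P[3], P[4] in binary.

P[1]: D(K, 0b1100) = 0b0000; 0b0000 ⊕ 0b1100 = 0b1100.
P[2]: D(K, 0b0110) = 0b1010; 0b1010 ⊕ 0b1100 = 0b0110.
P[3]: D(K, 0b1110) = 0b0010; 0b0010 ⊕ 0b0110 = 0b0100.
P[4]: D(K, 0b0111) = 0b1101; 0b1101 ⊕ 0b1110 = 0b0011.

P[1] = 0b1100, P[2] = 0b0110, P[3] = 0b0100, P[4] = 0b0011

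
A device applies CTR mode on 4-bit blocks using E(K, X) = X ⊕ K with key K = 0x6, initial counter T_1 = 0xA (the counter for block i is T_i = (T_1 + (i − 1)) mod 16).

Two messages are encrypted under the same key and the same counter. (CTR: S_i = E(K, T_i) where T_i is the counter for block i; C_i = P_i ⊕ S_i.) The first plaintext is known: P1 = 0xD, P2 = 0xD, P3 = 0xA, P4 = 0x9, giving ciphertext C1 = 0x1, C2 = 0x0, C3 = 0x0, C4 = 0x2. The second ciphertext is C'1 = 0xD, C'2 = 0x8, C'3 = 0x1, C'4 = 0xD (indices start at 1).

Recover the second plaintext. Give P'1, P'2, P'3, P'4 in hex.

P'1 = 0x1, P'2 = 0x5, P'3 = 0xB, P'4 = 0x6

In CTR with a reused counter, both messages share the same keystream S_i, so C_i ⊕ C'_i = P_i ⊕ P'_i and thus P'_i = P_i ⊕ C_i ⊕ C'_i.
P'1: 0xD ⊕ 0x1 ⊕ 0xD = 0x1.
P'2: 0xD ⊕ 0x0 ⊕ 0x8 = 0x5.
P'3: 0xA ⊕ 0x0 ⊕ 0x1 = 0xB.
P'4: 0x9 ⊕ 0x2 ⊕ 0xD = 0x6.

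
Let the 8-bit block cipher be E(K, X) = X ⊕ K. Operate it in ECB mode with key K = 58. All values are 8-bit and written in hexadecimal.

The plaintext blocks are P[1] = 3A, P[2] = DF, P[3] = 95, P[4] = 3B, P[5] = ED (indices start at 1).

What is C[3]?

C[3] = CD

ECB encryption: C_i = E(K, P_i).
C[3]: E(K, 95) = CD.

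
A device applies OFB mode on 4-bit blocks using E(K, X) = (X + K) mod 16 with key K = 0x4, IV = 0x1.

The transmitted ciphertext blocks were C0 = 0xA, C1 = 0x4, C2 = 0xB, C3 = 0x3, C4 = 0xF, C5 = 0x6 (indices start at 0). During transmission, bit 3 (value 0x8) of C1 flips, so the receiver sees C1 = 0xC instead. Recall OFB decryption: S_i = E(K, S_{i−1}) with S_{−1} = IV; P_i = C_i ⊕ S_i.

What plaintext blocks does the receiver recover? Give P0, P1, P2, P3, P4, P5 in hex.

Only C1 changed, to 0xC. In OFB, a change in C_i flips the same bit in P_i only; the keystream is unaffected. Decrypting the received ciphertext:
P0: S = E(K, 0x1) = 0x5; 0xA ⊕ 0x5 = 0xF.
P1: S = E(K, 0x5) = 0x9; 0xC ⊕ 0x9 = 0x5.
P2: S = E(K, 0x9) = 0xD; 0xB ⊕ 0xD = 0x6.
P3: S = E(K, 0xD) = 0x1; 0x3 ⊕ 0x1 = 0x2.
P4: S = E(K, 0x1) = 0x5; 0xF ⊕ 0x5 = 0xA.
P5: S = E(K, 0x5) = 0x9; 0x6 ⊕ 0x9 = 0xF.
Blocks that differ from the original plaintext: P1.

P0 = 0xF, P1 = 0x5, P2 = 0x6, P3 = 0x2, P4 = 0xA, P5 = 0xF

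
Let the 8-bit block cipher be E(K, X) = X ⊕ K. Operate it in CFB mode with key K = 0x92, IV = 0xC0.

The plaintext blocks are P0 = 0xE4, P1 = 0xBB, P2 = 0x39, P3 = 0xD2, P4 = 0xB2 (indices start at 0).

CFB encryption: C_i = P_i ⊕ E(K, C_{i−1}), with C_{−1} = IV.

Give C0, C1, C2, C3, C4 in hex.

C0 = 0xB6, C1 = 0x9F, C2 = 0x34, C3 = 0x74, C4 = 0x54

C0: E(K, 0xC0) = 0x52; 0xE4 ⊕ 0x52 = 0xB6.
C1: E(K, 0xB6) = 0x24; 0xBB ⊕ 0x24 = 0x9F.
C2: E(K, 0x9F) = 0x0D; 0x39 ⊕ 0x0D = 0x34.
C3: E(K, 0x34) = 0xA6; 0xD2 ⊕ 0xA6 = 0x74.
C4: E(K, 0x74) = 0xE6; 0xB2 ⊕ 0xE6 = 0x54.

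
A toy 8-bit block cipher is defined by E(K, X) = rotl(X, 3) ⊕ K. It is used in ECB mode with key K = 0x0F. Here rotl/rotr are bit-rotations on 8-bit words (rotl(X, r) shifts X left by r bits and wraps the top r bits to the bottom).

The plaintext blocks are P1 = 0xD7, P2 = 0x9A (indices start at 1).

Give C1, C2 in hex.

C1 = 0xB1, C2 = 0xDB

ECB encryption: C_i = E(K, P_i).
C1: E(K, 0xD7) = 0xB1.
C2: E(K, 0x9A) = 0xDB.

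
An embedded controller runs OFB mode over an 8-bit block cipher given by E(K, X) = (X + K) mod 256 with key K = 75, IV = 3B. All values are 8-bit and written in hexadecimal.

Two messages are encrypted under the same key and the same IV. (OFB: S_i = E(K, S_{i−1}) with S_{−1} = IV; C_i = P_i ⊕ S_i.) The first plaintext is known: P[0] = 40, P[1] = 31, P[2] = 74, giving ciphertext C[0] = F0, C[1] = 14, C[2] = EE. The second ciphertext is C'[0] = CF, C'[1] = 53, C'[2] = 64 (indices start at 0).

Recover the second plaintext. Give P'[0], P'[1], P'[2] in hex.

P'[0] = 7F, P'[1] = 76, P'[2] = FE

In OFB with a reused IV, both messages share the same keystream S_i, so C_i ⊕ C'_i = P_i ⊕ P'_i and thus P'_i = P_i ⊕ C_i ⊕ C'_i.
P'[0]: 40 ⊕ F0 ⊕ CF = 7F.
P'[1]: 31 ⊕ 14 ⊕ 53 = 76.
P'[2]: 74 ⊕ EE ⊕ 64 = FE.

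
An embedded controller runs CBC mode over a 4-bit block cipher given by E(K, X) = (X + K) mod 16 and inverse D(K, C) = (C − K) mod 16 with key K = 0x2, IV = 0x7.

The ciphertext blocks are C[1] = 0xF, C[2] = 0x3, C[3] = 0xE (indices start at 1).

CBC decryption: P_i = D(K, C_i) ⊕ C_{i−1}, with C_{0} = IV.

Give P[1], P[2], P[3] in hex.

P[1]: D(K, 0xF) = 0xD; 0xD ⊕ 0x7 = 0xA.
P[2]: D(K, 0x3) = 0x1; 0x1 ⊕ 0xF = 0xE.
P[3]: D(K, 0xE) = 0xC; 0xC ⊕ 0x3 = 0xF.

P[1] = 0xA, P[2] = 0xE, P[3] = 0xF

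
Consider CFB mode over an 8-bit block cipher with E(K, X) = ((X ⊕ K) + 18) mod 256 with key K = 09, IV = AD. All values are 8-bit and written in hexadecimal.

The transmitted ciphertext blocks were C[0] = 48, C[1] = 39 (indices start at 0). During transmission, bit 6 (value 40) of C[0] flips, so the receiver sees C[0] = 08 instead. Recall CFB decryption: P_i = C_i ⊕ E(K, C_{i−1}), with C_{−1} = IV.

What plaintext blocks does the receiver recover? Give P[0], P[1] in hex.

P[0] = B4, P[1] = 20

Only C[0] changed, to 08. In CFB, a change in C_i flips the same bit in P_i and garbles P_{i+1}. Decrypting the received ciphertext:
P[0]: E(K, AD) = BC; 08 ⊕ BC = B4.
P[1]: E(K, 08) = 19; 39 ⊕ 19 = 20.
Blocks that differ from the original plaintext: P[0], P[1].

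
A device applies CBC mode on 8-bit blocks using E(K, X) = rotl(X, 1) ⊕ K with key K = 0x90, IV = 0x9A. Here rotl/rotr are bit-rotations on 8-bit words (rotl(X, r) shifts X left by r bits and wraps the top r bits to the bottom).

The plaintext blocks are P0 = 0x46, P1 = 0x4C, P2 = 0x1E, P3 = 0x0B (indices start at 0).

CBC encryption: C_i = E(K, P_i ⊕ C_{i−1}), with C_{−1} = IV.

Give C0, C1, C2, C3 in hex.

C0: P0 ⊕ 0x9A = 0xDC; E(K, 0xDC) = 0x29.
C1: P1 ⊕ 0x29 = 0x65; E(K, 0x65) = 0x5A.
C2: P2 ⊕ 0x5A = 0x44; E(K, 0x44) = 0x18.
C3: P3 ⊕ 0x18 = 0x13; E(K, 0x13) = 0xB6.

C0 = 0x29, C1 = 0x5A, C2 = 0x18, C3 = 0xB6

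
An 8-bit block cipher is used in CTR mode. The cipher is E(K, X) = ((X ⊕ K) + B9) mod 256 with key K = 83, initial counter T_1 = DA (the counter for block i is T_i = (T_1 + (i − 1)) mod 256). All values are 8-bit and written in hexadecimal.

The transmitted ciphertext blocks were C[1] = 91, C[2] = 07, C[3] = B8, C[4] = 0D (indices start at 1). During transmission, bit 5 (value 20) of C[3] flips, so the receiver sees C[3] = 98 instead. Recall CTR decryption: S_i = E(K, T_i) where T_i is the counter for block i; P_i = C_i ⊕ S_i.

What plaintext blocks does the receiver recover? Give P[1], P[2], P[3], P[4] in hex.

Only C[3] changed, to 98. In CTR, a change in C_i flips the same bit in P_i only; the keystream is unaffected. Decrypting the received ciphertext:
P[1]: T = DA, S = E(K, T) = 12; 91 ⊕ 12 = 83.
P[2]: T = DB, S = E(K, T) = 11; 07 ⊕ 11 = 16.
P[3]: T = DC, S = E(K, T) = 18; 98 ⊕ 18 = 80.
P[4]: T = DD, S = E(K, T) = 17; 0D ⊕ 17 = 1A.
Blocks that differ from the original plaintext: P[3].

P[1] = 83, P[2] = 16, P[3] = 80, P[4] = 1A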